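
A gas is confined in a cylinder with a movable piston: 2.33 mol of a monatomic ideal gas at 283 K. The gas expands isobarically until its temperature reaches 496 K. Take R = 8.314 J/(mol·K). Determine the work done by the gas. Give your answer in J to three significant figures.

W ≈ 4130 J

Isobaric: W = P ΔV = nR ΔT.
W = (2.33)(8.314)(496 − 283) = 4126 J.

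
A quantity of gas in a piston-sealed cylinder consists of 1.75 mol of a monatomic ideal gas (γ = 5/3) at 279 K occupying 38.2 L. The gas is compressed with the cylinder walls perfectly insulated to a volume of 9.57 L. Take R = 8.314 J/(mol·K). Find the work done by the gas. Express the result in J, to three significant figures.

Adiabatic: TV^(γ−1) = const with γ = 5/3.
T₂ = T₁ (V₁/V₂)^(γ−1) = 279 × (38.2/9.57)^0.667 = 279 × 2.516 = 702.1 K.
W_by = nCᵥ(T₁ − T₂) = (1.75)(12.47)(279 − 702.1) = -9233 J.

W ≈ -9230 J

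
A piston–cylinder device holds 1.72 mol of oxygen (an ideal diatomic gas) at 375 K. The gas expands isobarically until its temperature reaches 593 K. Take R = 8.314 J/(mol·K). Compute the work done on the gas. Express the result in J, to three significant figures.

Isobaric: W = P ΔV = nR ΔT.
W = (1.72)(8.314)(593 − 375) = 3117 J.
Work on gas = −W_by = -3117 J.

W ≈ -3120 J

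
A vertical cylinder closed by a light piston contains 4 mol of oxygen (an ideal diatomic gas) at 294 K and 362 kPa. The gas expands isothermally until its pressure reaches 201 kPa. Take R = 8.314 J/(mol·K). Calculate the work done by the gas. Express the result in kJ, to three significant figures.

Isothermal process: W = nRT ln(V₂/V₁) = nRT ln(P₁/P₂).
W = (4)(8.314)(294) × ln(362/201)
  = 9777 × ln(1.801) = 9777 × 0.5883
W_by_gas = 5752 J.

W ≈ 5.75 kJ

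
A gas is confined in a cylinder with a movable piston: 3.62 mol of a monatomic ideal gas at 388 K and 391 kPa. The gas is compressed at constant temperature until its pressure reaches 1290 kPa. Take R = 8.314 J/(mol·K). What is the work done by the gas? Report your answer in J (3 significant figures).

Isothermal process: W = nRT ln(V₂/V₁) = nRT ln(P₁/P₂).
W = (3.62)(8.314)(388) × ln(391/1290)
  = 11678 × ln(0.3031) = 11678 × -1.194
W_by_gas = -13939 J.

W ≈ -13900 J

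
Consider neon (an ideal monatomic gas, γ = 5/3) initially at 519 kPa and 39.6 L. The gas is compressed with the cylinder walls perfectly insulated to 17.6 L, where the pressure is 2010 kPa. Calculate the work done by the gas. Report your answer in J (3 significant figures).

Adiabatic: W = (P₁V₁ − P₂V₂)/(γ − 1) with γ = 5/3.
P₁V₁ = 20552 J, P₂V₂ = 35376 J.
W = (20552 − 35376) / 0.6667 = -22235 J.

W ≈ -22200 J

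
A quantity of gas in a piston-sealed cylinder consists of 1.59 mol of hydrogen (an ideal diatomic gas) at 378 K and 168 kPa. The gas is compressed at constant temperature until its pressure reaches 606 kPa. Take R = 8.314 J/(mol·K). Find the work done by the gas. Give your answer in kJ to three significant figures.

W ≈ -6.41 kJ

Isothermal process: W = nRT ln(V₂/V₁) = nRT ln(P₁/P₂).
W = (1.59)(8.314)(378) × ln(168/606)
  = 4997 × ln(0.2772) = 4997 × -1.283
W_by_gas = -6411 J.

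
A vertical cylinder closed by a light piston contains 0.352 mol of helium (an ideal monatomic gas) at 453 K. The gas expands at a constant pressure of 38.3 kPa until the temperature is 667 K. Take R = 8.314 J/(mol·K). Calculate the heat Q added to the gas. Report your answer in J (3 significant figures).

Q ≈ 1570 J

Isobaric: W = nRΔT = (0.352)(8.314)(214) = 626.3 J.
ΔU = nCᵥΔT with Cᵥ = 3R/2: ΔU = (0.352)(12.47)(214) = 939.4 J.
Q = ΔU + W = 939.4 + 626.3 = 1566 J.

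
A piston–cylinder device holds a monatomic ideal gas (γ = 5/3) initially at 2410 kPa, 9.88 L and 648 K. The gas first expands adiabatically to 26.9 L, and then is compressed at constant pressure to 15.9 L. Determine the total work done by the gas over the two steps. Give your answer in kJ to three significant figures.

W_total ≈ 12.4 kJ

Step 1 (adiabatic): W = (P₁V₁ − P₂V₂)/(γ−1) = (23811 − 12212)/0.667 = 17399 J.
After step 1: P = 454 kPa, V = 26.9 L, T = 332.3 K.
Step 2 (isobaric): W = PΔV = (454 kPa)(15.9 − 26.9 L) = -4994 J.
W_total = 17399 − 4994 = 12405 J.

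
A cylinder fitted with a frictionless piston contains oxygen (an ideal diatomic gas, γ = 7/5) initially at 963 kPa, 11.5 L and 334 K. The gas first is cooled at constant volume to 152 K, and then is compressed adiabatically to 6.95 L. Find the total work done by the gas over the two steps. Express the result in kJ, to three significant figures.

Step 1 (isochoric): W = 0 (constant volume).
After step 1: P = 438.3 kPa (V unchanged).
Step 2 (adiabatic): W = (P₁V₁ − P₂V₂)/(γ−1) = (5040 − 6165)/0.4 = -2812 J.
W_total = 0 − 2812 = -2812 J.

W_total ≈ -2.81 kJ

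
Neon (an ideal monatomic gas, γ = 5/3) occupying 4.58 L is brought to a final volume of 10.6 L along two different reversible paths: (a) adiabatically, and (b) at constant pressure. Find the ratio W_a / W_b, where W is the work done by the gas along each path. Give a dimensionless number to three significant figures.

Path (a) adiabatic: W = P₁V₁(1 − (V₁/V₂)^(γ−1))/(γ−1) → W_a/(P₁V₁) = 0.6427.
Path (b) isobaric: W = P₁(V₂ − V₁) → W_b/(P₁V₁) = 1.314.
W_a / W_b = 0.6427 / 1.314 = 0.489.

W_a / W_b ≈ 0.489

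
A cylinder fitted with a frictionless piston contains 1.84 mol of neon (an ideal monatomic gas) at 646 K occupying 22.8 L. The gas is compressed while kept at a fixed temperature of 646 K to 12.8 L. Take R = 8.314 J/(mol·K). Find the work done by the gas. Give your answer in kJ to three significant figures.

W ≈ -5.71 kJ

Isothermal: W = nRT ln(V₂/V₁).
W = (1.84)(8.314)(646) × ln(12.8/22.8)
  = 9882 × -0.5773
W_by_gas = -5705 J.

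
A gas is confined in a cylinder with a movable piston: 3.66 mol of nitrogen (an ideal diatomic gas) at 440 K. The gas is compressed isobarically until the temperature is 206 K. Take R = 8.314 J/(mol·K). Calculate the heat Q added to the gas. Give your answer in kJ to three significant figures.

Q ≈ -24.9 kJ

Isobaric: W = nRΔT = (3.66)(8.314)(-234) = -7120 J.
ΔU = nCᵥΔT with Cᵥ = 5R/2: ΔU = (3.66)(20.79)(-234) = -17801 J.
Q = ΔU + W = -17801 − 7120 = -24922 J.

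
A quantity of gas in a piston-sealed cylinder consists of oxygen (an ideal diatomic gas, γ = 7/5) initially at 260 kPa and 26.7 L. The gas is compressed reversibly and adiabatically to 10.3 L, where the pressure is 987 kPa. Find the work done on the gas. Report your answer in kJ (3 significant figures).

W ≈ 8.06 kJ

Adiabatic: W = (P₁V₁ − P₂V₂)/(γ − 1) with γ = 7/5.
P₁V₁ = 6942 J, P₂V₂ = 10166 J.
W = (6942 − 10166) / 0.4 = -8060 J.
Work on gas = −W_by = 8060 J.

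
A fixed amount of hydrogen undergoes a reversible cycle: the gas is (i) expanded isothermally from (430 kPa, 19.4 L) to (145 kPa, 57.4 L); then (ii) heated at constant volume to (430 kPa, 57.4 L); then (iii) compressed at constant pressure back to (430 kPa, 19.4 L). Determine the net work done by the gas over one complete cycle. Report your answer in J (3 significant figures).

Leg (i): W = PᵢVᵢ ln(V_f/Vᵢ) = (8342) ln(57.4/19.4) = 9049 J.
Leg (ii): W = 0.
Leg (iii): W = PΔV = (430)(19.4 − 57.4) = -16340 J.
W_net = 9049 − 16340 = -7291 J.

W_net ≈ -7290 J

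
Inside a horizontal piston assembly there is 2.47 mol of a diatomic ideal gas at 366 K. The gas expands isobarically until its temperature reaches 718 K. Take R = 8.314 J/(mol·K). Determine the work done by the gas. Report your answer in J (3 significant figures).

W ≈ 7230 J

Isobaric: W = P ΔV = nR ΔT.
W = (2.47)(8.314)(718 − 366) = 7229 J.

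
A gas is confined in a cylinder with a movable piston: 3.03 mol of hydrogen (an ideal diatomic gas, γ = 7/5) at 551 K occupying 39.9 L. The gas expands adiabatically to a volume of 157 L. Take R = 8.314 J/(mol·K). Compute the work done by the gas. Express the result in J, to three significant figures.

W ≈ 14600 J

Adiabatic: TV^(γ−1) = const with γ = 7/5.
T₂ = T₁ (V₁/V₂)^(γ−1) = 551 × (39.9/157)^0.4 = 551 × 0.5781 = 318.6 K.
W_by = nCᵥ(T₁ − T₂) = (3.03)(20.79)(551 − 318.6) = 14639 J.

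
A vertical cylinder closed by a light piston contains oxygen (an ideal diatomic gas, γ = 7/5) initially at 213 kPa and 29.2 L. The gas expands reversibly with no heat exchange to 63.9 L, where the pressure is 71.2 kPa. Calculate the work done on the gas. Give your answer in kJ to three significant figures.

W ≈ -4.17 kJ

Adiabatic: W = (P₁V₁ − P₂V₂)/(γ − 1) with γ = 7/5.
P₁V₁ = 6220 J, P₂V₂ = 4550 J.
W = (6220 − 4550) / 0.4 = 4175 J.
Work on gas = −W_by = -4175 J.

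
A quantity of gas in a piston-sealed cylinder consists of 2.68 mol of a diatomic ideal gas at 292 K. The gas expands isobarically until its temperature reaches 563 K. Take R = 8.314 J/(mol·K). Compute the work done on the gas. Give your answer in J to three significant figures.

Isobaric: W = P ΔV = nR ΔT.
W = (2.68)(8.314)(563 − 292) = 6038 J.
Work on gas = −W_by = -6038 J.

W ≈ -6040 J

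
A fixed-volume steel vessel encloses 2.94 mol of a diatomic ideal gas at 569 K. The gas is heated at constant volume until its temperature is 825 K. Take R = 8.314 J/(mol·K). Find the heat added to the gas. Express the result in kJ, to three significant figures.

Q ≈ 15.6 kJ

Constant volume ⇒ W = 0, so Q = ΔU = nCᵥΔT with Cᵥ = 5R/2 = 20.79 J/(mol·K).
ΔU = (2.94)(20.79)(825 − 569) = 15644 J.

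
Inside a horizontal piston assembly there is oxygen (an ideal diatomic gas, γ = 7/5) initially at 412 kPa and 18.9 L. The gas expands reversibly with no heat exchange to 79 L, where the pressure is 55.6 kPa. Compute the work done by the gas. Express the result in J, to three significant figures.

Adiabatic: W = (P₁V₁ − P₂V₂)/(γ − 1) with γ = 7/5.
P₁V₁ = 7787 J, P₂V₂ = 4392 J.
W = (7787 − 4392) / 0.4 = 8486 J.

W ≈ 8490 J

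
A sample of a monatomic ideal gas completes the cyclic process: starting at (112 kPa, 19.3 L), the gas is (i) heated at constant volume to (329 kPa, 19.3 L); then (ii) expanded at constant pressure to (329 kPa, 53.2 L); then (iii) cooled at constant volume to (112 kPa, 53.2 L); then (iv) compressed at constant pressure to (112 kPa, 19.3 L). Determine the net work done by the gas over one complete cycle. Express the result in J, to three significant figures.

Constant-volume legs do no work.
W(ii) = (329)(53.2 − 19.3) = 11153 J; W(iv) = (112)(19.3 − 53.2) = -3797 J.
W_net = 11153 − 3797 = 7356 J (the clockwise enclosed area).

W_net ≈ 7360 J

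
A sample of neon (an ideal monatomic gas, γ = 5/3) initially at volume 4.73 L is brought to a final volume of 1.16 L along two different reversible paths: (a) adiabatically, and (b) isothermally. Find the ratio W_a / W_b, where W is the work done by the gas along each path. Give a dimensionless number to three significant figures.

W_a / W_b ≈ 1.66

Path (a) adiabatic: W = P₁V₁(1 − (V₁/V₂)^(γ−1))/(γ−1) → W_a/(P₁V₁) = -2.328.
Path (b) isothermal: W = P₁V₁ ln(V₂/V₁) → W_b/(P₁V₁) = -1.406.
W_a / W_b = -2.328 / -1.406 = 1.657.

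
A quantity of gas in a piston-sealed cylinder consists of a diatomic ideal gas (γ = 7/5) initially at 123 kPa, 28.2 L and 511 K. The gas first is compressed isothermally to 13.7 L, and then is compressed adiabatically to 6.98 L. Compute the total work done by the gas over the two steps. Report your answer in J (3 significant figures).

W_total ≈ -5190 J

Step 1 (isothermal): W = P₁V₁ ln(V₂/V₁) = (3469) ln(13.7/28.2) = -2504 J.
After step 1: P = 253.2 kPa, V = 13.7 L, T = 511 K.
Step 2 (adiabatic): W = (P₁V₁ − P₂V₂)/(γ−1) = (3469 − 4543)/0.4 = -2685 J.
W_total = -2504 − 2685 = -5189 J.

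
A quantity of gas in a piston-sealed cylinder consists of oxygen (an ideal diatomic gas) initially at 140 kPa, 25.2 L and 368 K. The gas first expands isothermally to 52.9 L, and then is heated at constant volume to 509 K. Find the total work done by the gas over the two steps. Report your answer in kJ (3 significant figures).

W_total ≈ 2.62 kJ

Step 1 (isothermal): W = P₁V₁ ln(V₂/V₁) = (3528) ln(52.9/25.2) = 2616 J.
Step 2 (isochoric): W = 0 (constant volume).
W_total = 2616 + 0 = 2616 J.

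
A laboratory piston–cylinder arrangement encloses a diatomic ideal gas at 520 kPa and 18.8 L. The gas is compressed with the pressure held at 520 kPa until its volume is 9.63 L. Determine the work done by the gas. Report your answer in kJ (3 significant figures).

W ≈ -4.77 kJ

Isobaric: W = P ΔV.
W = (520 kPa)(9.63 − 18.8 L) = (520)(-9.17) = -4768 J.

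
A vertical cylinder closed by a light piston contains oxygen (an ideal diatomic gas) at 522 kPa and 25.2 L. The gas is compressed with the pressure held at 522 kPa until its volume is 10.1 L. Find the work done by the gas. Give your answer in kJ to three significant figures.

W ≈ -7.88 kJ

Isobaric: W = P ΔV.
W = (522 kPa)(10.1 − 25.2 L) = (522)(-15.1) = -7882 J.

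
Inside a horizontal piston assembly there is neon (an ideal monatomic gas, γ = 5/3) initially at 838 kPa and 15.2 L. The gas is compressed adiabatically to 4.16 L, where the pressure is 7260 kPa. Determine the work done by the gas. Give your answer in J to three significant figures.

W ≈ -26200 J

Adiabatic: W = (P₁V₁ − P₂V₂)/(γ − 1) with γ = 5/3.
P₁V₁ = 12738 J, P₂V₂ = 30202 J.
W = (12738 − 30202) / 0.6667 = -26196 J.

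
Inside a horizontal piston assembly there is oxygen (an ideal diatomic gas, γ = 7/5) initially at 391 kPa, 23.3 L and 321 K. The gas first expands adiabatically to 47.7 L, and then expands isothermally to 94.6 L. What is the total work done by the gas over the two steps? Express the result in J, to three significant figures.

W_total ≈ 10400 J

Step 1 (adiabatic): W = (P₁V₁ − P₂V₂)/(γ−1) = (9110 − 6840)/0.4 = 5675 J.
After step 1: P = 143.4 kPa, V = 47.7 L, T = 241 K.
Step 2 (isothermal): W = P₁V₁ ln(V₂/V₁) = (6840) ln(94.6/47.7) = 4684 J.
W_total = 5675 + 4684 = 10359 J.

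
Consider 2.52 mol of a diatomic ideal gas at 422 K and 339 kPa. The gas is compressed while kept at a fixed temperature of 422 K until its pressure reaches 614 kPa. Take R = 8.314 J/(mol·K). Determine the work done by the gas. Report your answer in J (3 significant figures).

W ≈ -5250 J

Isothermal process: W = nRT ln(V₂/V₁) = nRT ln(P₁/P₂).
W = (2.52)(8.314)(422) × ln(339/614)
  = 8841 × ln(0.5521) = 8841 × -0.594
W_by_gas = -5252 J.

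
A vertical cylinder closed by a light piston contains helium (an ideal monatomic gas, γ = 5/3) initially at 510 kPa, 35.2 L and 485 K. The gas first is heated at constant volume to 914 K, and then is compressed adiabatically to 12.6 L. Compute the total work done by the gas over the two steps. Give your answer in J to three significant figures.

Step 1 (isochoric): W = 0 (constant volume).
After step 1: P = 961.1 kPa (V unchanged).
Step 2 (adiabatic): W = (P₁V₁ − P₂V₂)/(γ−1) = (33831 − 67107)/0.667 = -49913 J.
W_total = 0 − 49913 = -49913 J.

W_total ≈ -49900 J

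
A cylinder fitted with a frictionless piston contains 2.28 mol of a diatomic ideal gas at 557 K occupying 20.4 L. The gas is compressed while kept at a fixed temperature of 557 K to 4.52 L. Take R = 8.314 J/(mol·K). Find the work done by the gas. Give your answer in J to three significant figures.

W ≈ -15900 J

Isothermal: W = nRT ln(V₂/V₁).
W = (2.28)(8.314)(557) × ln(4.52/20.4)
  = 10558 × -1.507
W_by_gas = -15912 J.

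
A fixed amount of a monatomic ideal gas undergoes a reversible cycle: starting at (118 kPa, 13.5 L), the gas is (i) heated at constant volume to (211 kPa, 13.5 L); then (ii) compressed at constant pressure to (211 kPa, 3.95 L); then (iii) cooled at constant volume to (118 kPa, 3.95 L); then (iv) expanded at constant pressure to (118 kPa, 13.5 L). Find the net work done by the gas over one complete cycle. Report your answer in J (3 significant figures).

Constant-volume legs do no work.
W(ii) = (211)(3.95 − 13.5) = -2015 J; W(iv) = (118)(13.5 − 3.95) = 1127 J.
W_net = -2015 + 1127 = -888.2 J (the counter-clockwise enclosed area).

W_net ≈ -888 J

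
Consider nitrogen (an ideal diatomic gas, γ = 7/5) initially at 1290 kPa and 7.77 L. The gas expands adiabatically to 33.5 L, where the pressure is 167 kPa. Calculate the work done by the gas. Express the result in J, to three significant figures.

W ≈ 11100 J

Adiabatic: W = (P₁V₁ − P₂V₂)/(γ − 1) with γ = 7/5.
P₁V₁ = 10023 J, P₂V₂ = 5594 J.
W = (10023 − 5594) / 0.4 = 11072 J.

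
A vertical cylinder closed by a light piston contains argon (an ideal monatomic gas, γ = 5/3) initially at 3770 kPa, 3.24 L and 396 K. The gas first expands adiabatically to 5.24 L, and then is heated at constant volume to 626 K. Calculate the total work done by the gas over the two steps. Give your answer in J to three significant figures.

Step 1 (adiabatic): W = (P₁V₁ − P₂V₂)/(γ−1) = (12215 − 8865)/0.667 = 5024 J.
Step 2 (isochoric): W = 0 (constant volume).
W_total = 5024 + 0 = 5024 J.

W_total ≈ 5020 J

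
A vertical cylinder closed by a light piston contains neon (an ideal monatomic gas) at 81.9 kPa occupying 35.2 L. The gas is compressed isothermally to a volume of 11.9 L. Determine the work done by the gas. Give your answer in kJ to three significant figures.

W ≈ -3.13 kJ

Isothermal: W = nRT ln(V₂/V₁) = P₁V₁ ln(V₂/V₁).
P₁V₁ = (81.9 kPa)(35.2 L) = 2883 J.
W = 2883 × ln(11.9/35.2) = 2883 × -1.085
W_by_gas = -3127 J.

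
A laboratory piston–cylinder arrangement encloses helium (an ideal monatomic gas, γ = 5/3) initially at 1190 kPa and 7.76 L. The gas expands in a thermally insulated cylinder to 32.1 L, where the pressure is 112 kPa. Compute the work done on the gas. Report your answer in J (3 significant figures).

W ≈ -8460 J

Adiabatic: W = (P₁V₁ − P₂V₂)/(γ − 1) with γ = 5/3.
P₁V₁ = 9234 J, P₂V₂ = 3595 J.
W = (9234 − 3595) / 0.6667 = 8459 J.
Work on gas = −W_by = -8459 J.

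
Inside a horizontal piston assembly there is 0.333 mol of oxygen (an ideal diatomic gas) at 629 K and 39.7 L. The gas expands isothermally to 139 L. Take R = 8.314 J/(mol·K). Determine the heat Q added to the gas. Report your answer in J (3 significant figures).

Isothermal ⇒ ΔU = 0, so Q = W = nRT ln(V₂/V₁).
Q = (0.333)(8.314)(629) ln(139/39.7) = 1741 × 1.253 = 2182 J.

Q ≈ 2180 J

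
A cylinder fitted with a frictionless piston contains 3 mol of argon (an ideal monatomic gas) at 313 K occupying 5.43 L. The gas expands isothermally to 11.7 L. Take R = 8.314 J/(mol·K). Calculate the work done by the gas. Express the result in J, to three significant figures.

W ≈ 5990 J

Isothermal: W = nRT ln(V₂/V₁).
W = (3)(8.314)(313) × ln(11.7/5.43)
  = 7807 × 0.7676
W_by_gas = 5993 J.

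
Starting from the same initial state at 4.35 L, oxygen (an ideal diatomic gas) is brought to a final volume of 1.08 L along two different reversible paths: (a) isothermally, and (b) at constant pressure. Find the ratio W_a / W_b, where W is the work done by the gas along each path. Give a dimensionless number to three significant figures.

Path (a) isothermal: W = P₁V₁ ln(V₂/V₁) → W_a/(P₁V₁) = -1.393.
Path (b) isobaric: W = P₁(V₂ − V₁) → W_b/(P₁V₁) = -0.7517.
W_a / W_b = -1.393 / -0.7517 = 1.853.

W_a / W_b ≈ 1.85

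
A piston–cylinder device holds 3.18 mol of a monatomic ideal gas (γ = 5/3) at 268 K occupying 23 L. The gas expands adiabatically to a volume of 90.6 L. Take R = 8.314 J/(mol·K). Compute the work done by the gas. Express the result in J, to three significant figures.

Adiabatic: TV^(γ−1) = const with γ = 5/3.
T₂ = T₁ (V₁/V₂)^(γ−1) = 268 × (23/90.6)^0.667 = 268 × 0.4009 = 107.4 K.
W_by = nCᵥ(T₁ − T₂) = (3.18)(12.47)(268 − 107.4) = 6367 J.

W ≈ 6370 J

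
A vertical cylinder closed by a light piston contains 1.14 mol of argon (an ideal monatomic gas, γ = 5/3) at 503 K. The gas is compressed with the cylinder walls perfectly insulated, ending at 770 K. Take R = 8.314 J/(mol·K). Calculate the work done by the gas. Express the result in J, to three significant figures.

Adiabatic ⇒ Q = 0, so W_by = −ΔU = nCᵥ(T₁ − T₂).
Cᵥ = 3R/2 = 12.47 J/(mol·K).
W = (1.14)(12.47)(503 − 770) = -3796 J.

W ≈ -3800 J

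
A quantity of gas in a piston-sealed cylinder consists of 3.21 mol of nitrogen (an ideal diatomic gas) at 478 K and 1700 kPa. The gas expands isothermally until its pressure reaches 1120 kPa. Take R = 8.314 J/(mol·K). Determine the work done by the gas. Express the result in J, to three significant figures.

W ≈ 5320 J

Isothermal process: W = nRT ln(V₂/V₁) = nRT ln(P₁/P₂).
W = (3.21)(8.314)(478) × ln(1700/1120)
  = 12757 × ln(1.518) = 12757 × 0.4173
W_by_gas = 5323 J.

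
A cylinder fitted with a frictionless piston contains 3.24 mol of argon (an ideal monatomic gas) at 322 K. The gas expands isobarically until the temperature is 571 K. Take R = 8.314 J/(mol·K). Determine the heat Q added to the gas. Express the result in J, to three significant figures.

Isobaric: W = nRΔT = (3.24)(8.314)(249) = 6707 J.
ΔU = nCᵥΔT with Cᵥ = 3R/2: ΔU = (3.24)(12.47)(249) = 10061 J.
Q = ΔU + W = 10061 + 6707 = 16769 J.

Q ≈ 16800 J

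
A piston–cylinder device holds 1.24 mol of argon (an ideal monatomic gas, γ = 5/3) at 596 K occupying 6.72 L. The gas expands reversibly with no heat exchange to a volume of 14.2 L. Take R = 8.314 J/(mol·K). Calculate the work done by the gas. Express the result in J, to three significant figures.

Adiabatic: TV^(γ−1) = const with γ = 5/3.
T₂ = T₁ (V₁/V₂)^(γ−1) = 596 × (6.72/14.2)^0.667 = 596 × 0.6073 = 361.9 K.
W_by = nCᵥ(T₁ − T₂) = (1.24)(12.47)(596 − 361.9) = 3620 J.

W ≈ 3620 J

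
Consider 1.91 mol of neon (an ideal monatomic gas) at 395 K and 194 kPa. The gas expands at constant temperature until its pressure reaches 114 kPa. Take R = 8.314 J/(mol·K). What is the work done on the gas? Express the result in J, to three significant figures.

W ≈ -3330 J

Isothermal process: W = nRT ln(V₂/V₁) = nRT ln(P₁/P₂).
W = (1.91)(8.314)(395) × ln(194/114)
  = 6272 × ln(1.702) = 6272 × 0.5317
W_by_gas = 3335 J; work on gas = −W_by = -3335 J.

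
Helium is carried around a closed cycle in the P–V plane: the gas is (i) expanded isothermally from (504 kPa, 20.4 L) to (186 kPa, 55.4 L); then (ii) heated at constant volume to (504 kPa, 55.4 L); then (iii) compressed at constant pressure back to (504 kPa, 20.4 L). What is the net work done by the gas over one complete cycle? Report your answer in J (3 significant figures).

Leg (i): W = PᵢVᵢ ln(V_f/Vᵢ) = (10282) ln(55.4/20.4) = 10272 J.
Leg (ii): W = 0.
Leg (iii): W = PΔV = (504)(20.4 − 55.4) = -17640 J.
W_net = 10272 − 17640 = -7368 J.

W_net ≈ -7370 J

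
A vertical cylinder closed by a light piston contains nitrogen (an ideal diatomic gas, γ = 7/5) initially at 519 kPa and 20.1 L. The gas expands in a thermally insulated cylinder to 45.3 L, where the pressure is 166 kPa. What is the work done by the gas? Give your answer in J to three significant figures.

W ≈ 7280 J

Adiabatic: W = (P₁V₁ − P₂V₂)/(γ − 1) with γ = 7/5.
P₁V₁ = 10432 J, P₂V₂ = 7520 J.
W = (10432 − 7520) / 0.4 = 7280 J.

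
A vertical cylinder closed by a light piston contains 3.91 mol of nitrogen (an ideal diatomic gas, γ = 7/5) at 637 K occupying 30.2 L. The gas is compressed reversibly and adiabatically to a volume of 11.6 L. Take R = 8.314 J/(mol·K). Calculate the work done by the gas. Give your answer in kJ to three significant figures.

Adiabatic: TV^(γ−1) = const with γ = 7/5.
T₂ = T₁ (V₁/V₂)^(γ−1) = 637 × (30.2/11.6)^0.4 = 637 × 1.466 = 934 K.
W_by = nCᵥ(T₁ − T₂) = (3.91)(20.79)(637 − 934) = -24139 J.

W ≈ -24.1 kJ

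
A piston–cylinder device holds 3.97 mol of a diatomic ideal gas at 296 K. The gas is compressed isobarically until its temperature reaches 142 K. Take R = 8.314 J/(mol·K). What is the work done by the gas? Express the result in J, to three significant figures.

W ≈ -5080 J

Isobaric: W = P ΔV = nR ΔT.
W = (3.97)(8.314)(142 − 296) = -5083 J.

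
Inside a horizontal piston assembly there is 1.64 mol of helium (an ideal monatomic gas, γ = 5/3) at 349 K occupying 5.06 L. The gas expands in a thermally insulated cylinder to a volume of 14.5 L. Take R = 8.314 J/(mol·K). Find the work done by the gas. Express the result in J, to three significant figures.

Adiabatic: TV^(γ−1) = const with γ = 5/3.
T₂ = T₁ (V₁/V₂)^(γ−1) = 349 × (5.06/14.5)^0.667 = 349 × 0.4957 = 173 K.
W_by = nCᵥ(T₁ − T₂) = (1.64)(12.47)(349 − 173) = 3600 J.

W ≈ 3600 J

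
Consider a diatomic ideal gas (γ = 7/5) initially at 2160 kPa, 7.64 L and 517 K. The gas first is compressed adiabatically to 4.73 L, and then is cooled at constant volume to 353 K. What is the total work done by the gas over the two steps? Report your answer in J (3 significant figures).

Step 1 (adiabatic): W = (P₁V₁ − P₂V₂)/(γ−1) = (16502 − 19991)/0.4 = -8722 J.
Step 2 (isochoric): W = 0 (constant volume).
W_total = -8722 + 0 = -8722 J.

W_total ≈ -8720 J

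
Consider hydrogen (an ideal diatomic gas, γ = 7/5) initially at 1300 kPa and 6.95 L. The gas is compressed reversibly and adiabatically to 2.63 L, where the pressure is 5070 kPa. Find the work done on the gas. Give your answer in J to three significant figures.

W ≈ 10700 J

Adiabatic: W = (P₁V₁ − P₂V₂)/(γ − 1) with γ = 7/5.
P₁V₁ = 9035 J, P₂V₂ = 13334 J.
W = (9035 − 13334) / 0.4 = -10748 J.
Work on gas = −W_by = 10748 J.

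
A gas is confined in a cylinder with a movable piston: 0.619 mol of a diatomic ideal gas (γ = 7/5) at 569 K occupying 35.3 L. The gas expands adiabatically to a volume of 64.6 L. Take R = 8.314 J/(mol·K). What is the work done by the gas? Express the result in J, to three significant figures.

W ≈ 1570 J

Adiabatic: TV^(γ−1) = const with γ = 7/5.
T₂ = T₁ (V₁/V₂)^(γ−1) = 569 × (35.3/64.6)^0.4 = 569 × 0.7853 = 446.8 K.
W_by = nCᵥ(T₁ − T₂) = (0.619)(20.79)(569 − 446.8) = 1572 J.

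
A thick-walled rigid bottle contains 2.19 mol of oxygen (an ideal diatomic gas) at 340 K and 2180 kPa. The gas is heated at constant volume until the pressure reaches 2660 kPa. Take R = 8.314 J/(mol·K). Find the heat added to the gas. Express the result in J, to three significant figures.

Constant volume ⇒ W = 0, so Q = ΔU = nCᵥΔT with Cᵥ = 5R/2 = 20.79 J/(mol·K).
At constant V, T₂/T₁ = P₂/P₁ ⇒ ΔT = T₁(P₂/P₁ − 1) = 340·(2660/2180 − 1) = 74.86 K.
ΔU = (2.19)(20.79)(74.86) = 3408 J.

Q ≈ 3410 J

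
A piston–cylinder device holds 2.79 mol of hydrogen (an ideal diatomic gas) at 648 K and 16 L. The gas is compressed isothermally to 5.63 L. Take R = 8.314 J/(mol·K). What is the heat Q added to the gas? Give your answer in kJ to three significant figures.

Isothermal ⇒ ΔU = 0, so Q = W = nRT ln(V₂/V₁).
Q = (2.79)(8.314)(648) ln(5.63/16) = 15031 × -1.044 = -15700 J.

Q ≈ -15.7 kJ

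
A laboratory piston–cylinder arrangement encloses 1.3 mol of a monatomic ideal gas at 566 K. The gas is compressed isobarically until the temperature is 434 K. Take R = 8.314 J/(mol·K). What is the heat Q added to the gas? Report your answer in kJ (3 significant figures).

Q ≈ -3.57 kJ

Isobaric: W = nRΔT = (1.3)(8.314)(-132) = -1427 J.
ΔU = nCᵥΔT with Cᵥ = 3R/2: ΔU = (1.3)(12.47)(-132) = -2140 J.
Q = ΔU + W = -2140 − 1427 = -3567 J.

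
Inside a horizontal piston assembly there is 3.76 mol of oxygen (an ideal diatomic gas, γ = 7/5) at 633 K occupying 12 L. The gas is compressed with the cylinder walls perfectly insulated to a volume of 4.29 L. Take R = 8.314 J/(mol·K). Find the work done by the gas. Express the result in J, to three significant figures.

W ≈ -25200 J

Adiabatic: TV^(γ−1) = const with γ = 7/5.
T₂ = T₁ (V₁/V₂)^(γ−1) = 633 × (12/4.29)^0.4 = 633 × 1.509 = 955.2 K.
W_by = nCᵥ(T₁ − T₂) = (3.76)(20.79)(633 − 955.2) = -25180 J.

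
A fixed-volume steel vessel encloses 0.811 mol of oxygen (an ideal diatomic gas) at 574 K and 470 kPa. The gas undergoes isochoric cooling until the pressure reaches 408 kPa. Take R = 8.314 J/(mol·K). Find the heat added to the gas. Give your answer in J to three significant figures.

Q ≈ -1280 J

Constant volume ⇒ W = 0, so Q = ΔU = nCᵥΔT with Cᵥ = 5R/2 = 20.79 J/(mol·K).
At constant V, T₂/T₁ = P₂/P₁ ⇒ ΔT = T₁(P₂/P₁ − 1) = 574·(408/470 − 1) = -75.72 K.
ΔU = (0.811)(20.79)(-75.72) = -1276 J.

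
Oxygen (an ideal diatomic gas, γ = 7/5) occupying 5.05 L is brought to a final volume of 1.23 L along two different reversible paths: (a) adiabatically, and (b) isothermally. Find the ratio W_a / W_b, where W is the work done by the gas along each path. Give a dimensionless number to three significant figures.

W_a / W_b ≈ 1.34

Path (a) adiabatic: W = P₁V₁(1 − (V₁/V₂)^(γ−1))/(γ−1) → W_a/(P₁V₁) = -1.898.
Path (b) isothermal: W = P₁V₁ ln(V₂/V₁) → W_b/(P₁V₁) = -1.412.
W_a / W_b = -1.898 / -1.412 = 1.344.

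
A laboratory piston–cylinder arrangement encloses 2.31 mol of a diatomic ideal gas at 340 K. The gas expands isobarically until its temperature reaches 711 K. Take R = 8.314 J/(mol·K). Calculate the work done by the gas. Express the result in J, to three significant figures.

Isobaric: W = P ΔV = nR ΔT.
W = (2.31)(8.314)(711 − 340) = 7125 J.

W ≈ 7130 J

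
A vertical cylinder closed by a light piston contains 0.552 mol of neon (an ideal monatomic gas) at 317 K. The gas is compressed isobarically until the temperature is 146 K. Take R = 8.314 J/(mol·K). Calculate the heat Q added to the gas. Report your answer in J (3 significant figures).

Isobaric: W = nRΔT = (0.552)(8.314)(-171) = -784.8 J.
ΔU = nCᵥΔT with Cᵥ = 3R/2: ΔU = (0.552)(12.47)(-171) = -1177 J.
Q = ΔU + W = -1177 − 784.8 = -1962 J.

Q ≈ -1960 J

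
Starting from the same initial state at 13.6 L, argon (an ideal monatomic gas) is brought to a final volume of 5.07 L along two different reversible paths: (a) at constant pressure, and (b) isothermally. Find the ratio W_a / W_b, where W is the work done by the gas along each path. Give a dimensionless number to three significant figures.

W_a / W_b ≈ 0.636

Path (a) isobaric: W = P₁(V₂ − V₁) → W_a/(P₁V₁) = -0.6272.
Path (b) isothermal: W = P₁V₁ ln(V₂/V₁) → W_b/(P₁V₁) = -0.9867.
W_a / W_b = -0.6272 / -0.9867 = 0.6356.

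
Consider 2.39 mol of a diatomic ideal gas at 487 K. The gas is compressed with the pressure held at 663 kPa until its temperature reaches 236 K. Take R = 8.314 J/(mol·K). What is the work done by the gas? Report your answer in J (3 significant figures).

W ≈ -4990 J

Isobaric: W = P ΔV = nR ΔT.
W = (2.39)(8.314)(236 − 487) = -4987 J.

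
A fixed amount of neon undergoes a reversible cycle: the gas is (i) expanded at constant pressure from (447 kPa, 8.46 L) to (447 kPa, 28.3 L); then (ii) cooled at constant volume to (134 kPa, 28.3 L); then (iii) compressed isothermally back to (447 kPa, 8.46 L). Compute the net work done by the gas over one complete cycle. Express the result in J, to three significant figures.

W_net ≈ 4290 J

Leg (i): W = PΔV = (447)(28.3 − 8.46) = 8868 J.
Leg (ii): W = 0.
Leg (iii): W = PᵢVᵢ ln(V_f/Vᵢ) = (3792) ln(8.46/28.3) = -4579 J.
W_net = 8868 − 4579 = 4289 J.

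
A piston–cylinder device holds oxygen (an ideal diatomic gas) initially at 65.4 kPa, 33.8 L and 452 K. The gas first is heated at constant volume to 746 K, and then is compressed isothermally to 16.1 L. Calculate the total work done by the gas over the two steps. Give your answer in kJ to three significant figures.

Step 1 (isochoric): W = 0 (constant volume).
After step 1: P = 107.9 kPa (V unchanged).
Step 2 (isothermal): W = P₁V₁ ln(V₂/V₁) = (3648) ln(16.1/33.8) = -2706 J.
W_total = 0 − 2706 = -2706 J.

W_total ≈ -2.71 kJ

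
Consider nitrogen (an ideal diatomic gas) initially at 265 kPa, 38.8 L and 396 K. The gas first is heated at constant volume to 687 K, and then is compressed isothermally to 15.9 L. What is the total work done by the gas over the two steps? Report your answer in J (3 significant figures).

Step 1 (isochoric): W = 0 (constant volume).
After step 1: P = 459.7 kPa (V unchanged).
Step 2 (isothermal): W = P₁V₁ ln(V₂/V₁) = (17838) ln(15.9/38.8) = -15913 J.
W_total = 0 − 15913 = -15913 J.

W_total ≈ -15900 J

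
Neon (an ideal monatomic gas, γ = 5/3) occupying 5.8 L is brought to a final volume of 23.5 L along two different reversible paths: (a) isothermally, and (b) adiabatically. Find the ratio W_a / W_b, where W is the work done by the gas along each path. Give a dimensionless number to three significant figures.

W_a / W_b ≈ 1.54

Path (a) isothermal: W = P₁V₁ ln(V₂/V₁) → W_a/(P₁V₁) = 1.399.
Path (b) adiabatic: W = P₁V₁(1 − (V₁/V₂)^(γ−1))/(γ−1) → W_b/(P₁V₁) = 0.9098.
W_a / W_b = 1.399 / 0.9098 = 1.538.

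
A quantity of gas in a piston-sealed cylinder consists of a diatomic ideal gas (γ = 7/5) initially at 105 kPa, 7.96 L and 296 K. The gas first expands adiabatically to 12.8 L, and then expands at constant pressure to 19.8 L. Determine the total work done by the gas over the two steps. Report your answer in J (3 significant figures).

Step 1 (adiabatic): W = (P₁V₁ − P₂V₂)/(γ−1) = (835.8 − 691.2)/0.4 = 361.6 J.
After step 1: P = 54 kPa, V = 12.8 L, T = 244.8 K.
Step 2 (isobaric): W = PΔV = (54 kPa)(19.8 − 12.8 L) = 378 J.
W_total = 361.6 + 378 = 739.6 J.

W_total ≈ 740 J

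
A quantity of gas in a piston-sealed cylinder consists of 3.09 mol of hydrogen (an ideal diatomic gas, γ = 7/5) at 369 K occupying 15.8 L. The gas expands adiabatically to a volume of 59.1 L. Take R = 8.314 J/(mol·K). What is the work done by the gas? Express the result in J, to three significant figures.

Adiabatic: TV^(γ−1) = const with γ = 7/5.
T₂ = T₁ (V₁/V₂)^(γ−1) = 369 × (15.8/59.1)^0.4 = 369 × 0.59 = 217.7 K.
W_by = nCᵥ(T₁ − T₂) = (3.09)(20.79)(369 − 217.7) = 9717 J.

W ≈ 9720 J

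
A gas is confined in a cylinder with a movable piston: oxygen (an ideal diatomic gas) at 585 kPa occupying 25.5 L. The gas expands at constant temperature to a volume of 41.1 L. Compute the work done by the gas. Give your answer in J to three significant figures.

Isothermal: W = nRT ln(V₂/V₁) = P₁V₁ ln(V₂/V₁).
P₁V₁ = (585 kPa)(25.5 L) = 14918 J.
W = 14918 × ln(41.1/25.5) = 14918 × 0.4773
W_by_gas = 7121 J.

W ≈ 7120 J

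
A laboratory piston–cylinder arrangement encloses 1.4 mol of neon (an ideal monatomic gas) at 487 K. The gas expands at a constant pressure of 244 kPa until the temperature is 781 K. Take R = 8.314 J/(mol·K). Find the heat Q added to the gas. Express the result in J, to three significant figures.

Isobaric: W = nRΔT = (1.4)(8.314)(294) = 3422 J.
ΔU = nCᵥΔT with Cᵥ = 3R/2: ΔU = (1.4)(12.47)(294) = 5133 J.
Q = ΔU + W = 5133 + 3422 = 8555 J.

Q ≈ 8560 J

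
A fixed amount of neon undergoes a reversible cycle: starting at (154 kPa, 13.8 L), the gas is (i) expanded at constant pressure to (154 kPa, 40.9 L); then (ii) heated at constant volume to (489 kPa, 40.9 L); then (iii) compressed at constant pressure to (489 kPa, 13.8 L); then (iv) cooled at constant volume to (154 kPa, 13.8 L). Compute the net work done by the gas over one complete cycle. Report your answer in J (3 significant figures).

W_net ≈ -9080 J

Constant-volume legs do no work.
W(i) = (154)(40.9 − 13.8) = 4173 J; W(iii) = (489)(13.8 − 40.9) = -13252 J.
W_net = 4173 − 13252 = -9078 J (the counter-clockwise enclosed area).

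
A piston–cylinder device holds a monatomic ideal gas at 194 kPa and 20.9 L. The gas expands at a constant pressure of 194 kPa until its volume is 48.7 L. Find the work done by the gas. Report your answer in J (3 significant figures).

Isobaric: W = P ΔV.
W = (194 kPa)(48.7 − 20.9 L) = (194)(27.8) = 5393 J.

W ≈ 5390 J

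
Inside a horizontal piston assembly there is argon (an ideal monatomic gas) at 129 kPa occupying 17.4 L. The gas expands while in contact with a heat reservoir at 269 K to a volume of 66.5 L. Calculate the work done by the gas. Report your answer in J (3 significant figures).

W ≈ 3010 J

Isothermal: W = nRT ln(V₂/V₁) = P₁V₁ ln(V₂/V₁).
P₁V₁ = (129 kPa)(17.4 L) = 2245 J.
W = 2245 × ln(66.5/17.4) = 2245 × 1.341
W_by_gas = 3009 J.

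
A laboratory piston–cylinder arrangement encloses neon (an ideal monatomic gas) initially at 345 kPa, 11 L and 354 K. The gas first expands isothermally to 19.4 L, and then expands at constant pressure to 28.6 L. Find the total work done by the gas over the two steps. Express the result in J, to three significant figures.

Step 1 (isothermal): W = P₁V₁ ln(V₂/V₁) = (3795) ln(19.4/11) = 2153 J.
After step 1: P = 195.6 kPa, V = 19.4 L, T = 354 K.
Step 2 (isobaric): W = PΔV = (195.6 kPa)(28.6 − 19.4 L) = 1800 J.
W_total = 2153 + 1800 = 3953 J.

W_total ≈ 3950 J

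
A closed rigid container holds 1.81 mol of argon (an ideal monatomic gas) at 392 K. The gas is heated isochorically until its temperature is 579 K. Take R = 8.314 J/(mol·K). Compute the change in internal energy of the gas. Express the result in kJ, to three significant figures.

Constant volume ⇒ W = 0, so Q = ΔU = nCᵥΔT with Cᵥ = 3R/2 = 12.47 J/(mol·K).
ΔU = (1.81)(12.47)(579 − 392) = 4221 J.

ΔU ≈ 4.22 kJ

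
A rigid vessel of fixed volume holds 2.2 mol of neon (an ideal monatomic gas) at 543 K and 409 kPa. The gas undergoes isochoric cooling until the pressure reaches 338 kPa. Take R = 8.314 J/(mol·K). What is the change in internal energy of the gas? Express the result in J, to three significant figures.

Constant volume ⇒ W = 0, so Q = ΔU = nCᵥΔT with Cᵥ = 3R/2 = 12.47 J/(mol·K).
At constant V, T₂/T₁ = P₂/P₁ ⇒ ΔT = T₁(P₂/P₁ − 1) = 543·(338/409 − 1) = -94.26 K.
ΔU = (2.2)(12.47)(-94.26) = -2586 J.

ΔU ≈ -2590 J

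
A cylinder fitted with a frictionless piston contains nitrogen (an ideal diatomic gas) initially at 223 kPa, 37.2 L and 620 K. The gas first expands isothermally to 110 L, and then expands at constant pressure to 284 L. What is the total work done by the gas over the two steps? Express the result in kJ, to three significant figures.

Step 1 (isothermal): W = P₁V₁ ln(V₂/V₁) = (8296) ln(110/37.2) = 8994 J.
After step 1: P = 75.41 kPa, V = 110 L, T = 620 K.
Step 2 (isobaric): W = PΔV = (75.41 kPa)(284 − 110 L) = 13122 J.
W_total = 8994 + 13122 = 22116 J.

W_total ≈ 22.1 kJ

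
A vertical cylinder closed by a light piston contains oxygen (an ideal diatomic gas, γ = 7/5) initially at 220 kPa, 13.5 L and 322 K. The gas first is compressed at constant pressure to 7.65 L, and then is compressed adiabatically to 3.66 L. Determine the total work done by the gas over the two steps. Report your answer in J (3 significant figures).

W_total ≈ -2730 J

Step 1 (isobaric): W = PΔV = (220 kPa)(7.65 − 13.5 L) = -1287 J.
After step 1: P = 220 kPa, V = 7.65 L, T = 182.5 K.
Step 2 (adiabatic): W = (P₁V₁ − P₂V₂)/(γ−1) = (1683 − 2260)/0.4 = -1443 J.
W_total = -1287 − 1443 = -2730 J.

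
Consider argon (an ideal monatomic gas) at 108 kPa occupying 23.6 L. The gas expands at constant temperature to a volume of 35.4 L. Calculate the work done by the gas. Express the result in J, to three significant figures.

Isothermal: W = nRT ln(V₂/V₁) = P₁V₁ ln(V₂/V₁).
P₁V₁ = (108 kPa)(23.6 L) = 2549 J.
W = 2549 × ln(35.4/23.6) = 2549 × 0.4055
W_by_gas = 1033 J.

W ≈ 1030 J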